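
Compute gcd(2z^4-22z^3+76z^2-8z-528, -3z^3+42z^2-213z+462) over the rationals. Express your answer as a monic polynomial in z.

z^2-7z+22

Euclidean algorithm in ℚ[z]:
  2z^4-22z^3+76z^2-8z-528 = (-(2/3)z-2)(-3z^3+42z^2-213z+462) + (18z^2-126z+396)
  -3z^3+42z^2-213z+462 = (-(1/6)z+7/6)(18z^2-126z+396) + (0)
Last nonzero remainder: 18z^2-126z+396. Dividing through by 18 gives the monic gcd z^2-7z+22.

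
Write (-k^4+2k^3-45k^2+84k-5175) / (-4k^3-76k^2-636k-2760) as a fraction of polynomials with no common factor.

Repeated division with remainder:
  -k^4+2k^3-45k^2+84k-5175 = ((1/4)k-21/4)(-4k^3-76k^2-636k-2760) + (-285k^2-2565k-19665)
  -4k^3-76k^2-636k-2760 = ((4/285)k+8/57)(-285k^2-2565k-19665) + (0)
Last nonzero remainder: -285k^2-2565k-19665. Dividing through by -285 gives the monic gcd k^2+9k+69.
Cancel k^2+9k+69 from numerator and denominator to get the reduced form.

(k^2-11k+75)/(4k+40)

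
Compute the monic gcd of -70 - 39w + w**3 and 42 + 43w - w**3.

-7 + w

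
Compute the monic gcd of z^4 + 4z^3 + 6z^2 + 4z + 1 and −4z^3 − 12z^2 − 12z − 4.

z^3 + 3z^2 + 3z + 1

Repeated division with remainder:
  z^4 + 4z^3 + 6z^2 + 4z + 1 = (−(1/4)z − 1/4)(−4z^3 − 12z^2 − 12z − 4) + (0)
Last nonzero remainder: −4z^3 − 12z^2 − 12z − 4. Dividing through by −4 gives the monic gcd z^3 + 3z^2 + 3z + 1.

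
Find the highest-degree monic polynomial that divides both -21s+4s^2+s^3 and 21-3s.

By polynomial division,
  s^3+4s^2-21s = (-(1/3)s^2-(11/3)s-56/3)(-3s+21) + (392)
  -3s+21 = (-(3/392)s+3/56)(392) + (0)
The last nonzero remainder is the constant 392, so the polynomials are coprime and gcd = 1.

1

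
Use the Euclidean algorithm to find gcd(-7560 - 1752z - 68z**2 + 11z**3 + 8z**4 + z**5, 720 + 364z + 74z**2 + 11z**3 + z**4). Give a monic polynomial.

Euclidean algorithm in ℚ[z]:
  z**5 + 8z**4 + 11z**3 - 68z**2 - 1752z - 7560 = (z - 3)(z**4 + 11z**3 + 74z**2 + 364z + 720) + (-30z**3 - 210z**2 - 1380z - 5400)
  z**4 + 11z**3 + 74z**2 + 364z + 720 = (-(1/30)z - 2/15)(-30z**3 - 210z**2 - 1380z - 5400) + (0)
Last nonzero remainder: -30z**3 - 210z**2 - 1380z - 5400. Dividing through by -30 gives the monic gcd z**3 + 7z**2 + 46z + 180.

180 + 46z + 7z**2 + z**3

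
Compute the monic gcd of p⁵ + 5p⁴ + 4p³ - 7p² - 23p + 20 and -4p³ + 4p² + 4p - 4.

By polynomial division,
  p⁵ + 5p⁴ + 4p³ - 7p² - 23p + 20 = (-(1/4)p² - (3/2)p - 11/4)(-4p³ + 4p² + 4p - 4) + (9p² - 18p + 9)
  -4p³ + 4p² + 4p - 4 = (-(4/9)p - 4/9)(9p² - 18p + 9) + (0)
Last nonzero remainder: 9p² - 18p + 9. Dividing through by 9 gives the monic gcd p² - 2p + 1.

p² - 2p + 1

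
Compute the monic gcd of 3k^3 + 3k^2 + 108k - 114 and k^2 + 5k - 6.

k - 1

Repeated division with remainder:
  3k^3 + 3k^2 + 108k - 114 = (3k - 12)(k^2 + 5k - 6) + (186k - 186)
  k^2 + 5k - 6 = ((1/186)k + 1/31)(186k - 186) + (0)
Last nonzero remainder: 186k - 186. Dividing through by 186 gives the monic gcd k - 1.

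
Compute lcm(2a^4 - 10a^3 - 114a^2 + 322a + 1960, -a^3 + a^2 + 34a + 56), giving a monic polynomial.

Apply the Euclidean algorithm:
  2a^4 - 10a^3 - 114a^2 + 322a + 1960 = (-2a + 8)(-a^3 + a^2 + 34a + 56) + (-54a^2 + 162a + 1512)
  -a^3 + a^2 + 34a + 56 = ((1/54)a + 1/27)(-54a^2 + 162a + 1512) + (0)
Last nonzero remainder: -54a^2 + 162a + 1512. Dividing through by -54 gives the monic gcd a^2 - 3a - 28.
Then lcm(f, g) = f·g / gcd(f, g); expanding and making the result monic gives the answer.

a^5 - 3a^4 - 67a^3 + 47a^2 + 1302a + 1960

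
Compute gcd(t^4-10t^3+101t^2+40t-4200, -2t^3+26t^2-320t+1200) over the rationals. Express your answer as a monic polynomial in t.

By polynomial division,
  t^4-10t^3+101t^2+40t-4200 = (-(1/2)t-3/2)(-2t^3+26t^2-320t+1200) + (-20t^2+160t-2400)
  -2t^3+26t^2-320t+1200 = ((1/10)t-1/2)(-20t^2+160t-2400) + (0)
Last nonzero remainder: -20t^2+160t-2400. Dividing through by -20 gives the monic gcd t^2-8t+120.

t^2-8t+120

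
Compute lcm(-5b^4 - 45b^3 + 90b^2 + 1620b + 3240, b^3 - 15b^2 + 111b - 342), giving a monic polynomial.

Apply the Euclidean algorithm:
  -5b^4 - 45b^3 + 90b^2 + 1620b + 3240 = (-5b - 120)(b^3 - 15b^2 + 111b - 342) + (-1155b^2 + 13230b - 37800)
  b^3 - 15b^2 + 111b - 342 = (-(1/1155)b + 13/4235)(-1155b^2 + 13230b - 37800) + ((4557/121)b - 27342/121)
  -1155b^2 + 13230b - 37800 = (-(6655/217)b + 36300/217)((4557/121)b - 27342/121) + (0)
Last nonzero remainder: (4557/121)b - 27342/121. Dividing through by 4557/121 gives the monic gcd b - 6.
Then lcm(f, g) = f·g / gcd(f, g); expanding and making the result monic gives the answer.

b^6 - 42b^4 + 351b^3 + 1242b^2 - 12636b - 36936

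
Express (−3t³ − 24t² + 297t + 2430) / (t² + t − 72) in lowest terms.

(−3t² + 3t + 270)/(t − 8)

Apply the Euclidean algorithm:
  −3t³ − 24t² + 297t + 2430 = (−3t − 21)(t² + t − 72) + (102t + 918)
  t² + t − 72 = ((1/102)t − 4/51)(102t + 918) + (0)
Last nonzero remainder: 102t + 918. Dividing through by 102 gives the monic gcd t + 9.
Cancel t + 9 from numerator and denominator to get the reduced form.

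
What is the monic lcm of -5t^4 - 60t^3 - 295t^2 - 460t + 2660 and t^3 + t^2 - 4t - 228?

t^5 + 6t^4 - 13t^3 - 262t^2 - 1084t + 3192

Euclidean algorithm in ℚ[t]:
  -5t^4 - 60t^3 - 295t^2 - 460t + 2660 = (-5t - 55)(t^3 + t^2 - 4t - 228) + (-260t^2 - 1820t - 9880)
  t^3 + t^2 - 4t - 228 = (-(1/260)t + 3/130)(-260t^2 - 1820t - 9880) + (0)
Last nonzero remainder: -260t^2 - 1820t - 9880. Dividing through by -260 gives the monic gcd t^2 + 7t + 38.
Then lcm(f, g) = f·g / gcd(f, g); expanding and making the result monic gives the answer.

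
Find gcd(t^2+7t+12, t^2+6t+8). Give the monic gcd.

By polynomial division,
  t^2+7t+12 = (t^2+6t+8) + (t+4)
  t^2+6t+8 = (t+2)(t+4) + (0)
The last nonzero remainder t+4 is already monic.

t+4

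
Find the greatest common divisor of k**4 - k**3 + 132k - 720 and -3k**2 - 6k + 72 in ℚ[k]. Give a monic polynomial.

Apply the Euclidean algorithm:
  k**4 - k**3 + 132k - 720 = (-(1/3)k**2 + k - 10)(-3k**2 - 6k + 72) + (0)
Last nonzero remainder: -3k**2 - 6k + 72. Dividing through by -3 gives the monic gcd k**2 + 2k - 24.

k**2 + 2k - 24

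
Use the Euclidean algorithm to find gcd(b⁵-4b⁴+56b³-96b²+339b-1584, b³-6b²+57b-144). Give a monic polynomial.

b³-6b²+57b-144

Apply the Euclidean algorithm:
  b⁵-4b⁴+56b³-96b²+339b-1584 = (b²+2b+11)(b³-6b²+57b-144) + (0)
The last nonzero remainder b³-6b²+57b-144 is already monic.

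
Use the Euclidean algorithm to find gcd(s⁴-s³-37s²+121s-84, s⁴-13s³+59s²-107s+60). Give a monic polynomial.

By polynomial division,
  s⁴-s³-37s²+121s-84 = (s⁴-13s³+59s²-107s+60) + (12s³-96s²+228s-144)
  s⁴-13s³+59s²-107s+60 = ((1/12)s-5/12)(12s³-96s²+228s-144) + (0)
Last nonzero remainder: 12s³-96s²+228s-144. Dividing through by 12 gives the monic gcd s³-8s²+19s-12.

s³-8s²+19s-12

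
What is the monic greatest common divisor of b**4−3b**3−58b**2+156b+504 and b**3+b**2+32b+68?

Apply the Euclidean algorithm:
  b**4−3b**3−58b**2+156b+504 = (b−4)(b**3+b**2+32b+68) + (−86b**2+216b+776)
  b**3+b**2+32b+68 = (−(1/86)b−151/3698)(−86b**2+216b+776) + ((92160/1849)b+184320/1849)
  −86b**2+216b+776 = (−(79507/46080)b+179353/23040)((92160/1849)b+184320/1849) + (0)
Last nonzero remainder: (92160/1849)b+184320/1849. Dividing through by 92160/1849 gives the monic gcd b+2.

b+2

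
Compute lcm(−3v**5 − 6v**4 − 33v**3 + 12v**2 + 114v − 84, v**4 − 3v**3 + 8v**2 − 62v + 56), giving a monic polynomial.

v**6 − 2v**5 + 3v**4 − 48v**3 − 22v**2 + 180v − 112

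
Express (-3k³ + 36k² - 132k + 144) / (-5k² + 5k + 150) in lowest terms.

(3k² - 18k + 24)/(5k + 25)

By polynomial division,
  -3k³ + 36k² - 132k + 144 = ((3/5)k - 33/5)(-5k² + 5k + 150) + (-189k + 1134)
  -5k² + 5k + 150 = ((5/189)k + 25/189)(-189k + 1134) + (0)
Last nonzero remainder: -189k + 1134. Dividing through by -189 gives the monic gcd k - 6.
Cancel k - 6 from numerator and denominator to get the reduced form.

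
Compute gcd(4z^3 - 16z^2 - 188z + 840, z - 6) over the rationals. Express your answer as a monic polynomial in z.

z - 6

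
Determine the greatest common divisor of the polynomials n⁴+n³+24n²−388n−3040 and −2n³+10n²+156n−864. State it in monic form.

Apply the Euclidean algorithm:
  n⁴+n³+24n²−388n−3040 = (−(1/2)n−3)(−2n³+10n²+156n−864) + (132n²−352n−5632)
  −2n³+10n²+156n−864 = (−(1/66)n+7/198)(132n²−352n−5632) + ((748/9)n−5984/9)
  132n²−352n−5632 = ((27/17)n+144/17)((748/9)n−5984/9) + (0)
Last nonzero remainder: (748/9)n−5984/9. Dividing through by 748/9 gives the monic gcd n−8.

n−8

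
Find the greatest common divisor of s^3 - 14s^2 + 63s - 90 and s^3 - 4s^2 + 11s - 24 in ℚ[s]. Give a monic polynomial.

s - 3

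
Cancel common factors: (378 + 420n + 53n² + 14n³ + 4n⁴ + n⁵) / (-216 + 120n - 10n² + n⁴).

(21 + 28n + 8n² + n³)/(-12 + 4n + n²)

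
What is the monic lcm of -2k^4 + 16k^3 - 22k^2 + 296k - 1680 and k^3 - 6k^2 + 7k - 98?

k^6 - 7k^5 + 17k^4 - 249k^3 + 846k^2 - 1232k + 11760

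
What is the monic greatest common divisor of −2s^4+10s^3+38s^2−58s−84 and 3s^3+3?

By polynomial division,
  −2s^4+10s^3+38s^2−58s−84 = (−(2/3)s+10/3)(3s^3+3) + (38s^2−56s−94)
  3s^3+3 = ((3/38)s+42/361)(38s^2−56s−94) + ((5031/361)s+5031/361)
  38s^2−56s−94 = ((13718/5031)s−33934/5031)((5031/361)s+5031/361) + (0)
Last nonzero remainder: (5031/361)s+5031/361. Dividing through by 5031/361 gives the monic gcd s+1.

s+1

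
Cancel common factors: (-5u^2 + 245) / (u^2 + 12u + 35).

(-5u + 35)/(u + 5)

By polynomial division,
  -5u^2 + 245 = (-5)(u^2 + 12u + 35) + (60u + 420)
  u^2 + 12u + 35 = ((1/60)u + 1/12)(60u + 420) + (0)
Last nonzero remainder: 60u + 420. Dividing through by 60 gives the monic gcd u + 7.
Cancel u + 7 from numerator and denominator to get the reduced form.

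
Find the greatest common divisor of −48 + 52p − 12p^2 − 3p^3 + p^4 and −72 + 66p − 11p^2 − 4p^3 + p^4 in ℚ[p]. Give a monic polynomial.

24 − 14p − p^2 + p^3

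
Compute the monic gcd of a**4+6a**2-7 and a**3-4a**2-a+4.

By polynomial division,
  a**4+6a**2-7 = (a+4)(a**3-4a**2-a+4) + (23a**2-23)
  a**3-4a**2-a+4 = ((1/23)a-4/23)(23a**2-23) + (0)
Last nonzero remainder: 23a**2-23. Dividing through by 23 gives the monic gcd a**2-1.

a**2-1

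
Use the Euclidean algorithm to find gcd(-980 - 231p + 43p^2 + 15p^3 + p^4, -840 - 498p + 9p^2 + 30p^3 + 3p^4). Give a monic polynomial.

-140 - 13p + 8p^2 + p^3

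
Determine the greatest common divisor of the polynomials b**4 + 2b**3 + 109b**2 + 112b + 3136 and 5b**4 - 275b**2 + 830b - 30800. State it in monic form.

Apply the Euclidean algorithm:
  b**4 + 2b**3 + 109b**2 + 112b + 3136 = (1/5)(5b**4 - 275b**2 + 830b - 30800) + (2b**3 + 164b**2 - 54b + 9296)
  5b**4 - 275b**2 + 830b - 30800 = ((5/2)b - 205)(2b**3 + 164b**2 - 54b + 9296) + (33480b**2 - 33480b + 1874880)
  2b**3 + 164b**2 - 54b + 9296 = ((1/16740)b + 83/16740)(33480b**2 - 33480b + 1874880) + (0)
Last nonzero remainder: 33480b**2 - 33480b + 1874880. Dividing through by 33480 gives the monic gcd b**2 - b + 56.

b**2 - b + 56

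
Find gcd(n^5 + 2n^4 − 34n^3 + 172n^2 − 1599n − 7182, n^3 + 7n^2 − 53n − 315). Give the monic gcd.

By polynomial division,
  n^5 + 2n^4 − 34n^3 + 172n^2 − 1599n − 7182 = (n^2 − 5n + 54)(n^3 + 7n^2 − 53n − 315) + (−156n^2 − 312n + 9828)
  n^3 + 7n^2 − 53n − 315 = (−(1/156)n − 5/156)(−156n^2 − 312n + 9828) + (0)
Last nonzero remainder: −156n^2 − 312n + 9828. Dividing through by −156 gives the monic gcd n^2 + 2n − 63.

n^2 + 2n − 63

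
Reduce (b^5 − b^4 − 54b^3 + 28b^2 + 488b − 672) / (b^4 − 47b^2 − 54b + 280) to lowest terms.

(b^2 + 4b − 12)/(b + 5)

Apply the Euclidean algorithm:
  b^5 − b^4 − 54b^3 + 28b^2 + 488b − 672 = (b − 1)(b^4 − 47b^2 − 54b + 280) + (−7b^3 + 35b^2 + 154b − 392)
  b^4 − 47b^2 − 54b + 280 = (−(1/7)b − 5/7)(−7b^3 + 35b^2 + 154b − 392) + (0)
Last nonzero remainder: −7b^3 + 35b^2 + 154b − 392. Dividing through by −7 gives the monic gcd b^3 − 5b^2 − 22b + 56.
Cancel b^3 − 5b^2 − 22b + 56 from numerator and denominator to get the reduced form.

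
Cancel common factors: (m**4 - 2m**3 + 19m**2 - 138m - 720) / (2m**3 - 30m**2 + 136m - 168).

(m**3 + 4m**2 + 43m + 120)/(2m**2 - 18m + 28)

Euclidean algorithm in ℚ[m]:
  m**4 - 2m**3 + 19m**2 - 138m - 720 = ((1/2)m + 13/2)(2m**3 - 30m**2 + 136m - 168) + (146m**2 - 938m + 372)
  2m**3 - 30m**2 + 136m - 168 = ((1/73)m - 626/5329)(146m**2 - 938m + 372) + ((110400/5329)m - 662400/5329)
  146m**2 - 938m + 372 = ((389017/55200)m - 165199/55200)((110400/5329)m - 662400/5329) + (0)
Last nonzero remainder: (110400/5329)m - 662400/5329. Dividing through by 110400/5329 gives the monic gcd m - 6.
Cancel m - 6 from numerator and denominator to get the reduced form.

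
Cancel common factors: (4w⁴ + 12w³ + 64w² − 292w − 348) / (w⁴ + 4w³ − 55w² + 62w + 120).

(4w² + 20w + 116)/(w² + 6w − 40)

By polynomial division,
  4w⁴ + 12w³ + 64w² − 292w − 348 = (4)(w⁴ + 4w³ − 55w² + 62w + 120) + (−4w³ + 284w² − 540w − 828)
  w⁴ + 4w³ − 55w² + 62w + 120 = (−(1/4)w − 75/4)(−4w³ + 284w² − 540w − 828) + (5135w² − 10270w − 15405)
  −4w³ + 284w² − 540w − 828 = (−(4/5135)w + 276/5135)(5135w² − 10270w − 15405) + (0)
Last nonzero remainder: 5135w² − 10270w − 15405. Dividing through by 5135 gives the monic gcd w² − 2w − 3.
Cancel w² − 2w − 3 from numerator and denominator to get the reduced form.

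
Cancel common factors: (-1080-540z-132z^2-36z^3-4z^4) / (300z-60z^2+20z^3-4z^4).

Apply the Euclidean algorithm:
  -4z^4-36z^3-132z^2-540z-1080 = (-4z^4+20z^3-60z^2+300z) + (-56z^3-72z^2-840z-1080)
  -4z^4+20z^3-60z^2+300z = ((1/14)z-22/49)(-56z^3-72z^2-840z-1080) + (-(1584/49)z^2-23760/49)
  -56z^3-72z^2-840z-1080 = ((343/198)z+49/22)(-(1584/49)z^2-23760/49) + (0)
Last nonzero remainder: -(1584/49)z^2-23760/49. Dividing through by -1584/49 gives the monic gcd z^2+15.
Cancel z^2+15 from numerator and denominator to get the reduced form.

(18+9z+z^2)/(-5z+z^2)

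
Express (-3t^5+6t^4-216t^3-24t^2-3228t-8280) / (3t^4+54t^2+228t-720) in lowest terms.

Apply the Euclidean algorithm:
  -3t^5+6t^4-216t^3-24t^2-3228t-8280 = (-t+2)(3t^4+54t^2+228t-720) + (-162t^3+96t^2-4404t-6840)
  3t^4+54t^2+228t-720 = (-(1/54)t-8/729)(-162t^3+96t^2-4404t-6840) + (-(6440/243)t^2+(12880/243)t-64400/81)
  -162t^3+96t^2-4404t-6840 = ((19683/3220)t+13851/1610)(-(6440/243)t^2+(12880/243)t-64400/81) + (0)
Last nonzero remainder: -(6440/243)t^2+(12880/243)t-64400/81. Dividing through by -6440/243 gives the monic gcd t^2-2t+30.
Cancel t^2-2t+30 from numerator and denominator to get the reduced form.

(-t^3-42t-92)/(t^2+2t-8)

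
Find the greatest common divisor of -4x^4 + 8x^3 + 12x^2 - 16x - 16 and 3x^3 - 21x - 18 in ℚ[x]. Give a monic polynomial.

x + 1

By polynomial division,
  -4x^4 + 8x^3 + 12x^2 - 16x - 16 = (-(4/3)x + 8/3)(3x^3 - 21x - 18) + (-16x^2 + 16x + 32)
  3x^3 - 21x - 18 = (-(3/16)x - 3/16)(-16x^2 + 16x + 32) + (-12x - 12)
  -16x^2 + 16x + 32 = ((4/3)x - 8/3)(-12x - 12) + (0)
Last nonzero remainder: -12x - 12. Dividing through by -12 gives the monic gcd x + 1.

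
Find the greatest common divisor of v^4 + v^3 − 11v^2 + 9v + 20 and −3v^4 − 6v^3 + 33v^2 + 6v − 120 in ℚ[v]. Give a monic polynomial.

Repeated division with remainder:
  v^4 + v^3 − 11v^2 + 9v + 20 = (−1/3)(−3v^4 − 6v^3 + 33v^2 + 6v − 120) + (−v^3 + 11v − 20)
  −3v^4 − 6v^3 + 33v^2 + 6v − 120 = (3v + 6)(−v^3 + 11v − 20) + (0)
Last nonzero remainder: −v^3 + 11v − 20. Dividing through by −1 gives the monic gcd v^3 − 11v + 20.

v^3 − 11v + 20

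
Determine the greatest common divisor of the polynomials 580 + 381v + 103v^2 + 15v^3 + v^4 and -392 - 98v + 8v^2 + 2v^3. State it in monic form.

Apply the Euclidean algorithm:
  v^4 + 15v^3 + 103v^2 + 381v + 580 = ((1/2)v + 11/2)(2v^3 + 8v^2 - 98v - 392) + (108v^2 + 1116v + 2736)
  2v^3 + 8v^2 - 98v - 392 = ((1/54)v - 19/162)(108v^2 + 1116v + 2736) + (-(160/9)v - 640/9)
  108v^2 + 1116v + 2736 = (-(243/40)v - 1539/40)(-(160/9)v - 640/9) + (0)
Last nonzero remainder: -(160/9)v - 640/9. Dividing through by -160/9 gives the monic gcd v + 4.

4 + v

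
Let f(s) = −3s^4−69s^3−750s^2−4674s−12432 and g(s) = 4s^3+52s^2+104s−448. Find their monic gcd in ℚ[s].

Euclidean algorithm in ℚ[s]:
  −3s^4−69s^3−750s^2−4674s−12432 = (−(3/4)s−15/2)(4s^3+52s^2+104s−448) + (−282s^2−4230s−15792)
  4s^3+52s^2+104s−448 = (−(2/141)s+4/141)(−282s^2−4230s−15792) + (0)
Last nonzero remainder: −282s^2−4230s−15792. Dividing through by −282 gives the monic gcd s^2+15s+56.

s^2+15s+56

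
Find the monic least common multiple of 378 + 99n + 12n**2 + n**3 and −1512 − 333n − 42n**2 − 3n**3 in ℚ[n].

3024 + 1170n + 195n**2 + 20n**3 + n**4

By polynomial division,
  n**3 + 12n**2 + 99n + 378 = (−1/3)(−3n**3 − 42n**2 − 333n − 1512) + (−2n**2 − 12n − 126)
  −3n**3 − 42n**2 − 333n − 1512 = ((3/2)n + 12)(−2n**2 − 12n − 126) + (0)
Last nonzero remainder: −2n**2 − 12n − 126. Dividing through by −2 gives the monic gcd n**2 + 6n + 63.
Then lcm(f, g) = f·g / gcd(f, g); expanding and making the result monic gives the answer.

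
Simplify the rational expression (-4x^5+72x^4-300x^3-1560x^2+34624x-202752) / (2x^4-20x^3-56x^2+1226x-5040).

Repeated division with remainder:
  -4x^5+72x^4-300x^3-1560x^2+34624x-202752 = (-2x+16)(2x^4-20x^3-56x^2+1226x-5040) + (-92x^3+1788x^2+4928x-122112)
  2x^4-20x^3-56x^2+1226x-5040 = (-(1/46)x-217/1058)(-92x^3+1788x^2+4928x-122112) + ((221046/529)x^2-(221046/529)x-15915312/529)
  -92x^3+1788x^2+4928x-122112 = (-(24334/110523)x+448592/110523)((221046/529)x^2-(221046/529)x-15915312/529) + (0)
Last nonzero remainder: (221046/529)x^2-(221046/529)x-15915312/529. Dividing through by 221046/529 gives the monic gcd x^2-x-72.
Cancel x^2-x-72 from numerator and denominator to get the reduced form.

(-2x^3+34x^2-260x+1408)/(x^2-9x+35)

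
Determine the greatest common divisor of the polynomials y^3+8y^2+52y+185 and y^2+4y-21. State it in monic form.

1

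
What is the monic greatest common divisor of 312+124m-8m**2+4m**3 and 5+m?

Apply the Euclidean algorithm:
  4m**3-8m**2+124m+312 = (4m**2-28m+264)(m+5) + (-1008)
  m+5 = (-(1/1008)m-5/1008)(-1008) + (0)
The last nonzero remainder is the constant -1008, so the polynomials are coprime and gcd = 1.

1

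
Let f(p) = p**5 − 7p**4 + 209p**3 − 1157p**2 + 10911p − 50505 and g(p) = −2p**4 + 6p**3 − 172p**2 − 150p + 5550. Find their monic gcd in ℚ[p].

Apply the Euclidean algorithm:
  p**5 − 7p**4 + 209p**3 − 1157p**2 + 10911p − 50505 = (−(1/2)p + 2)(−2p**4 + 6p**3 − 172p**2 − 150p + 5550) + (111p**3 − 888p**2 + 13986p − 61605)
  −2p**4 + 6p**3 − 172p**2 − 150p + 5550 = (−(2/111)p − 10/111)(111p**3 − 888p**2 + 13986p − 61605) + (0)
Last nonzero remainder: 111p**3 − 888p**2 + 13986p − 61605. Dividing through by 111 gives the monic gcd p**3 − 8p**2 + 126p − 555.

p**3 − 8p**2 + 126p − 555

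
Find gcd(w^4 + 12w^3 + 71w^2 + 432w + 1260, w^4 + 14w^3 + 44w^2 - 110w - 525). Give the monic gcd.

Apply the Euclidean algorithm:
  w^4 + 12w^3 + 71w^2 + 432w + 1260 = (w^4 + 14w^3 + 44w^2 - 110w - 525) + (-2w^3 + 27w^2 + 542w + 1785)
  w^4 + 14w^3 + 44w^2 - 110w - 525 = (-(1/2)w - 55/4)(-2w^3 + 27w^2 + 542w + 1785) + ((2745/4)w^2 + 8235w + 96075/4)
  -2w^3 + 27w^2 + 542w + 1785 = (-(8/2745)w + 68/915)((2745/4)w^2 + 8235w + 96075/4) + (0)
Last nonzero remainder: (2745/4)w^2 + 8235w + 96075/4. Dividing through by 2745/4 gives the monic gcd w^2 + 12w + 35.

w^2 + 12w + 35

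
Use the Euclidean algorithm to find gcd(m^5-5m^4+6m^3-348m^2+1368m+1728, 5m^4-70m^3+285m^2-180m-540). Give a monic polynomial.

m^3-11m^2+24m+36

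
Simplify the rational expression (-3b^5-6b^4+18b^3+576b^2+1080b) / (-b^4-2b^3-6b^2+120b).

Euclidean algorithm in ℚ[b]:
  -3b^5-6b^4+18b^3+576b^2+1080b = (3b)(-b^4-2b^3-6b^2+120b) + (36b^3+216b^2+1080b)
  -b^4-2b^3-6b^2+120b = (-(1/36)b+1/9)(36b^3+216b^2+1080b) + (0)
Last nonzero remainder: 36b^3+216b^2+1080b. Dividing through by 36 gives the monic gcd b^3+6b^2+30b.
Cancel b^3+6b^2+30b from numerator and denominator to get the reduced form.

(3b^2-12b-36)/(b-4)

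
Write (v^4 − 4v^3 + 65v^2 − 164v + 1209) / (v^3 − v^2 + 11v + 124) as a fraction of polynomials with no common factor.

By polynomial division,
  v^4 − 4v^3 + 65v^2 − 164v + 1209 = (v − 3)(v^3 − v^2 + 11v + 124) + (51v^2 − 255v + 1581)
  v^3 − v^2 + 11v + 124 = ((1/51)v + 4/51)(51v^2 − 255v + 1581) + (0)
Last nonzero remainder: 51v^2 − 255v + 1581. Dividing through by 51 gives the monic gcd v^2 − 5v + 31.
Cancel v^2 − 5v + 31 from numerator and denominator to get the reduced form.

(v^2 + v + 39)/(v + 4)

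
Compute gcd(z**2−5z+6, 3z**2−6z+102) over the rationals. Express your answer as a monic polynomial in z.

Euclidean algorithm in ℚ[z]:
  z**2−5z+6 = (1/3)(3z**2−6z+102) + (−3z−28)
  3z**2−6z+102 = (−z+34/3)(−3z−28) + (1258/3)
  −3z−28 = (−(9/1258)z−42/629)(1258/3) + (0)
The last nonzero remainder is the constant 1258/3, so the polynomials are coprime and gcd = 1.

1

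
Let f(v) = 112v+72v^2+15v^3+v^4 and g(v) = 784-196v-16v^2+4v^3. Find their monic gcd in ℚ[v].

Apply the Euclidean algorithm:
  v^4+15v^3+72v^2+112v = ((1/4)v+19/4)(4v^3-16v^2-196v+784) + (197v^2+847v-3724)
  4v^3-16v^2-196v+784 = ((4/197)v-6540/38809)(197v^2+847v-3724) + ((867328/38809)v+6071296/38809)
  197v^2+847v-3724 = ((7645373/867328)v-737371/30976)((867328/38809)v+6071296/38809) + (0)
Last nonzero remainder: (867328/38809)v+6071296/38809. Dividing through by 867328/38809 gives the monic gcd v+7.

7+v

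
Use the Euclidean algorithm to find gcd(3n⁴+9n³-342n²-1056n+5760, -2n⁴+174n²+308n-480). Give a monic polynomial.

n²-2n-80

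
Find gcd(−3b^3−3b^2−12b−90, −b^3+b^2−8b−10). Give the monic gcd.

By polynomial division,
  −3b^3−3b^2−12b−90 = (3)(−b^3+b^2−8b−10) + (−6b^2+12b−60)
  −b^3+b^2−8b−10 = ((1/6)b+1/6)(−6b^2+12b−60) + (0)
Last nonzero remainder: −6b^2+12b−60. Dividing through by −6 gives the monic gcd b^2−2b+10.

b^2−2b+10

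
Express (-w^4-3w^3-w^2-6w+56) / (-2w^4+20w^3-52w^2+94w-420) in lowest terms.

(w^2+2w-8)/(2w^2-22w+60)

By polynomial division,
  -w^4-3w^3-w^2-6w+56 = (1/2)(-2w^4+20w^3-52w^2+94w-420) + (-13w^3+25w^2-53w+266)
  -2w^4+20w^3-52w^2+94w-420 = ((2/13)w-210/169)(-13w^3+25w^2-53w+266) + (-(2160/169)w^2-(2160/169)w-15120/169)
  -13w^3+25w^2-53w+266 = ((2197/2160)w-3211/1080)(-(2160/169)w^2-(2160/169)w-15120/169) + (0)
Last nonzero remainder: -(2160/169)w^2-(2160/169)w-15120/169. Dividing through by -2160/169 gives the monic gcd w^2+w+7.
Cancel w^2+w+7 from numerator and denominator to get the reduced form.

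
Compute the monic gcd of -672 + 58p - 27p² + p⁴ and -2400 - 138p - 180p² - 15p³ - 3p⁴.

Euclidean algorithm in ℚ[p]:
  p⁴ - 27p² + 58p - 672 = (-1/3)(-3p⁴ - 15p³ - 180p² - 138p - 2400) + (-5p³ - 87p² + 12p - 1472)
  -3p⁴ - 15p³ - 180p² - 138p - 2400 = ((3/5)p - 186/25)(-5p³ - 87p² + 12p - 1472) + (-(20862/25)p² + (20862/25)p - 333792/25)
  -5p³ - 87p² + 12p - 1472 = ((125/20862)p + 1150/10431)(-(20862/25)p² + (20862/25)p - 333792/25) + (0)
Last nonzero remainder: -(20862/25)p² + (20862/25)p - 333792/25. Dividing through by -20862/25 gives the monic gcd p² - p + 16.

16 - p + p²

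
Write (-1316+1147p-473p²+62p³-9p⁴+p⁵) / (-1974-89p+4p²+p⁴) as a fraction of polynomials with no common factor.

(4-3p+p²)/(6+p)

Apply the Euclidean algorithm:
  p⁵-9p⁴+62p³-473p²+1147p-1316 = (p-9)(p⁴+4p²-89p-1974) + (58p³-348p²+2320p-19082)
  p⁴+4p²-89p-1974 = ((1/58)p+3/29)(58p³-348p²+2320p-19082) + (0)
Last nonzero remainder: 58p³-348p²+2320p-19082. Dividing through by 58 gives the monic gcd p³-6p²+40p-329.
Cancel p³-6p²+40p-329 from numerator and denominator to get the reduced form.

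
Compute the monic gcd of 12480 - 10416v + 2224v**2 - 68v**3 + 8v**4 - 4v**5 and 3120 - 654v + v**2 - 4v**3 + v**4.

Euclidean algorithm in ℚ[v]:
  -4v**5 + 8v**4 - 68v**3 + 2224v**2 - 10416v + 12480 = (-4v - 8)(v**4 - 4v**3 + v**2 - 654v + 3120) + (-96v**3 - 384v**2 - 3168v + 37440)
  v**4 - 4v**3 + v**2 - 654v + 3120 = (-(1/96)v + 1/12)(-96v**3 - 384v**2 - 3168v + 37440) + (0)
Last nonzero remainder: -96v**3 - 384v**2 - 3168v + 37440. Dividing through by -96 gives the monic gcd v**3 + 4v**2 + 33v - 390.

-390 + 33v + 4v**2 + v**3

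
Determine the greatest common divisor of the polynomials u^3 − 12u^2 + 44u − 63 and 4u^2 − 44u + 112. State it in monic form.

By polynomial division,
  u^3 − 12u^2 + 44u − 63 = ((1/4)u − 1/4)(4u^2 − 44u + 112) + (5u − 35)
  4u^2 − 44u + 112 = ((4/5)u − 16/5)(5u − 35) + (0)
Last nonzero remainder: 5u − 35. Dividing through by 5 gives the monic gcd u − 7.

u − 7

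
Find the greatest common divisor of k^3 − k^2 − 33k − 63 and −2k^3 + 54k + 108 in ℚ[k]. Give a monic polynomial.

k^2 + 6k + 9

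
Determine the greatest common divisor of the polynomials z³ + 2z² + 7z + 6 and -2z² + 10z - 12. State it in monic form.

1

Euclidean algorithm in ℚ[z]:
  z³ + 2z² + 7z + 6 = (-(1/2)z - 7/2)(-2z² + 10z - 12) + (36z - 36)
  -2z² + 10z - 12 = (-(1/18)z + 2/9)(36z - 36) + (-4)
  36z - 36 = (-9z + 9)(-4) + (0)
The last nonzero remainder is the constant -4, so the polynomials are coprime and gcd = 1.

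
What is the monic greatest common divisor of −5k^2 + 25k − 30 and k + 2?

1

Repeated division with remainder:
  −5k^2 + 25k − 30 = (−5k + 35)(k + 2) + (−100)
  k + 2 = (−(1/100)k − 1/50)(−100) + (0)
The last nonzero remainder is the constant −100, so the polynomials are coprime and gcd = 1.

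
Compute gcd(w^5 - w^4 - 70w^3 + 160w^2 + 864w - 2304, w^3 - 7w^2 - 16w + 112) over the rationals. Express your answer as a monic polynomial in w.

w^2 - 16

Apply the Euclidean algorithm:
  w^5 - w^4 - 70w^3 + 160w^2 + 864w - 2304 = (w^2 + 6w - 12)(w^3 - 7w^2 - 16w + 112) + (60w^2 - 960)
  w^3 - 7w^2 - 16w + 112 = ((1/60)w - 7/60)(60w^2 - 960) + (0)
Last nonzero remainder: 60w^2 - 960. Dividing through by 60 gives the monic gcd w^2 - 16.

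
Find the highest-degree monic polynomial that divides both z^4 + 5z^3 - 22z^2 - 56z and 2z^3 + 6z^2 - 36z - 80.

Apply the Euclidean algorithm:
  z^4 + 5z^3 - 22z^2 - 56z = ((1/2)z + 1)(2z^3 + 6z^2 - 36z - 80) + (-10z^2 + 20z + 80)
  2z^3 + 6z^2 - 36z - 80 = (-(1/5)z - 1)(-10z^2 + 20z + 80) + (0)
Last nonzero remainder: -10z^2 + 20z + 80. Dividing through by -10 gives the monic gcd z^2 - 2z - 8.

z^2 - 2z - 8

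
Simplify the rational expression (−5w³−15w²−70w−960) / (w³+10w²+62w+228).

Repeated division with remainder:
  −5w³−15w²−70w−960 = (−5)(w³+10w²+62w+228) + (35w²+240w+180)
  w³+10w²+62w+228 = ((1/35)w+22/245)(35w²+240w+180) + ((1730/49)w+10380/49)
  35w²+240w+180 = ((343/346)w+147/173)((1730/49)w+10380/49) + (0)
Last nonzero remainder: (1730/49)w+10380/49. Dividing through by 1730/49 gives the monic gcd w+6.
Cancel w+6 from numerator and denominator to get the reduced form.

(−5w²+15w−160)/(w²+4w+38)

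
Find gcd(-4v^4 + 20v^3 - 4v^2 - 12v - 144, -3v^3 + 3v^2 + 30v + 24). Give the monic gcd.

v - 4

Euclidean algorithm in ℚ[v]:
  -4v^4 + 20v^3 - 4v^2 - 12v - 144 = ((4/3)v - 16/3)(-3v^3 + 3v^2 + 30v + 24) + (-28v^2 + 116v - 16)
  -3v^3 + 3v^2 + 30v + 24 = ((3/28)v + 33/98)(-28v^2 + 116v - 16) + (-(360/49)v + 1440/49)
  -28v^2 + 116v - 16 = ((343/90)v - 49/90)(-(360/49)v + 1440/49) + (0)
Last nonzero remainder: -(360/49)v + 1440/49. Dividing through by -360/49 gives the monic gcd v - 4.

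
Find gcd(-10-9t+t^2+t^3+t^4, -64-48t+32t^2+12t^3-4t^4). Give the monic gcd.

-2-t+t^2

By polynomial division,
  t^4+t^3+t^2-9t-10 = (-1/4)(-4t^4+12t^3+32t^2-48t-64) + (4t^3+9t^2-21t-26)
  -4t^4+12t^3+32t^2-48t-64 = (-t+21/4)(4t^3+9t^2-21t-26) + (-(145/4)t^2+(145/4)t+145/2)
  4t^3+9t^2-21t-26 = (-(16/145)t-52/145)(-(145/4)t^2+(145/4)t+145/2) + (0)
Last nonzero remainder: -(145/4)t^2+(145/4)t+145/2. Dividing through by -145/4 gives the monic gcd t^2-t-2.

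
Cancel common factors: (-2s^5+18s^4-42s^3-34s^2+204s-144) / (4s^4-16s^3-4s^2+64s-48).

Repeated division with remainder:
  -2s^5+18s^4-42s^3-34s^2+204s-144 = (-(1/2)s+5/2)(4s^4-16s^3-4s^2+64s-48) + (-4s^3+8s^2+20s-24)
  4s^4-16s^3-4s^2+64s-48 = (-s+2)(-4s^3+8s^2+20s-24) + (0)
Last nonzero remainder: -4s^3+8s^2+20s-24. Dividing through by -4 gives the monic gcd s^3-2s^2-5s+6.
Cancel s^3-2s^2-5s+6 from numerator and denominator to get the reduced form.

(-s^2+7s-12)/(2s-4)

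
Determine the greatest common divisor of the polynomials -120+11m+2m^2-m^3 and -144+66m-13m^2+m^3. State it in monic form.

24-7m+m^2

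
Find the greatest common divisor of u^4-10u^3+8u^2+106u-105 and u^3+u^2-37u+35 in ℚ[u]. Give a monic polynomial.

u^2-6u+5

Repeated division with remainder:
  u^4-10u^3+8u^2+106u-105 = (u-11)(u^3+u^2-37u+35) + (56u^2-336u+280)
  u^3+u^2-37u+35 = ((1/56)u+1/8)(56u^2-336u+280) + (0)
Last nonzero remainder: 56u^2-336u+280. Dividing through by 56 gives the monic gcd u^2-6u+5.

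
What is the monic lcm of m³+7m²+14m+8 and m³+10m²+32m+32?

Euclidean algorithm in ℚ[m]:
  m³+7m²+14m+8 = (m³+10m²+32m+32) + (-3m²-18m-24)
  m³+10m²+32m+32 = (-(1/3)m-4/3)(-3m²-18m-24) + (0)
Last nonzero remainder: -3m²-18m-24. Dividing through by -3 gives the monic gcd m²+6m+8.
Then lcm(f, g) = f·g / gcd(f, g); expanding and making the result monic gives the answer.

m⁴+11m³+42m²+64m+32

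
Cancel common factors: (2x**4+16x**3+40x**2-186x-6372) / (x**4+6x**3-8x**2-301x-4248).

Repeated division with remainder:
  2x**4+16x**3+40x**2-186x-6372 = (2)(x**4+6x**3-8x**2-301x-4248) + (4x**3+56x**2+416x+2124)
  x**4+6x**3-8x**2-301x-4248 = ((1/4)x-2)(4x**3+56x**2+416x+2124) + (0)
Last nonzero remainder: 4x**3+56x**2+416x+2124. Dividing through by 4 gives the monic gcd x**3+14x**2+104x+531.
Cancel x**3+14x**2+104x+531 from numerator and denominator to get the reduced form.

(2x-12)/(x-8)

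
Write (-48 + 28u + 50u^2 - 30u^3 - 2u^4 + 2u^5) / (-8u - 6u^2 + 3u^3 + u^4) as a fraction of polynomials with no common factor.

(6 - 8u + 2u^2)/(u)

Repeated division with remainder:
  2u^5 - 2u^4 - 30u^3 + 50u^2 + 28u - 48 = (2u - 8)(u^4 + 3u^3 - 6u^2 - 8u) + (6u^3 + 18u^2 - 36u - 48)
  u^4 + 3u^3 - 6u^2 - 8u = ((1/6)u)(6u^3 + 18u^2 - 36u - 48) + (0)
Last nonzero remainder: 6u^3 + 18u^2 - 36u - 48. Dividing through by 6 gives the monic gcd u^3 + 3u^2 - 6u - 8.
Cancel u^3 + 3u^2 - 6u - 8 from numerator and denominator to get the reduced form.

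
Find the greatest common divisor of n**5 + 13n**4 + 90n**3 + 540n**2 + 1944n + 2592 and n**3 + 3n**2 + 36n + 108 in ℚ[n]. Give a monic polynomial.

Euclidean algorithm in ℚ[n]:
  n**5 + 13n**4 + 90n**3 + 540n**2 + 1944n + 2592 = (n**2 + 10n + 24)(n**3 + 3n**2 + 36n + 108) + (0)
The last nonzero remainder n**3 + 3n**2 + 36n + 108 is already monic.

n**3 + 3n**2 + 36n + 108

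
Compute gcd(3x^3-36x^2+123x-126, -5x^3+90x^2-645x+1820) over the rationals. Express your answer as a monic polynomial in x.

Apply the Euclidean algorithm:
  3x^3-36x^2+123x-126 = (-3/5)(-5x^3+90x^2-645x+1820) + (18x^2-264x+966)
  -5x^3+90x^2-645x+1820 = (-(5/18)x+25/27)(18x^2-264x+966) + (-(1190/9)x+8330/9)
  18x^2-264x+966 = (-(81/595)x+621/595)(-(1190/9)x+8330/9) + (0)
Last nonzero remainder: -(1190/9)x+8330/9. Dividing through by -1190/9 gives the monic gcd x-7.

x-7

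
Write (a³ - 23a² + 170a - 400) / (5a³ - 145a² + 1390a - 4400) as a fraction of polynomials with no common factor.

Repeated division with remainder:
  a³ - 23a² + 170a - 400 = (1/5)(5a³ - 145a² + 1390a - 4400) + (6a² - 108a + 480)
  5a³ - 145a² + 1390a - 4400 = ((5/6)a - 55/6)(6a² - 108a + 480) + (0)
Last nonzero remainder: 6a² - 108a + 480. Dividing through by 6 gives the monic gcd a² - 18a + 80.
Cancel a² - 18a + 80 from numerator and denominator to get the reduced form.

(a - 5)/(5a - 55)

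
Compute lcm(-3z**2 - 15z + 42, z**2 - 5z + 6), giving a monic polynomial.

z**3 + 2z**2 - 29z + 42

By polynomial division,
  -3z**2 - 15z + 42 = (-3)(z**2 - 5z + 6) + (-30z + 60)
  z**2 - 5z + 6 = (-(1/30)z + 1/10)(-30z + 60) + (0)
Last nonzero remainder: -30z + 60. Dividing through by -30 gives the monic gcd z - 2.
Then lcm(f, g) = f·g / gcd(f, g); expanding and making the result monic gives the answer.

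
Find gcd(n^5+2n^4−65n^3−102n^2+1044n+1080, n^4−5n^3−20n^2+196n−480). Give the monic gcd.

Repeated division with remainder:
  n^5+2n^4−65n^3−102n^2+1044n+1080 = (n+7)(n^4−5n^3−20n^2+196n−480) + (−10n^3−158n^2+152n+4440)
  n^4−5n^3−20n^2+196n−480 = (−(1/10)n+52/25)(−10n^3−158n^2+152n+4440) + ((8096/25)n^2+(8096/25)n−48576/5)
  −10n^3−158n^2+152n+4440 = (−(125/4048)n−925/2024)((8096/25)n^2+(8096/25)n−48576/5) + (0)
Last nonzero remainder: (8096/25)n^2+(8096/25)n−48576/5. Dividing through by 8096/25 gives the monic gcd n^2+n−30.

n^2+n−30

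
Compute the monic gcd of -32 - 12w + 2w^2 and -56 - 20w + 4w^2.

Repeated division with remainder:
  2w^2 - 12w - 32 = (1/2)(4w^2 - 20w - 56) + (-2w - 4)
  4w^2 - 20w - 56 = (-2w + 14)(-2w - 4) + (0)
Last nonzero remainder: -2w - 4. Dividing through by -2 gives the monic gcd w + 2.

2 + w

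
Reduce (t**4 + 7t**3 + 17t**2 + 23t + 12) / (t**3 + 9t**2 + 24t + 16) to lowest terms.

(t**2 + 2t + 3)/(t + 4)

By polynomial division,
  t**4 + 7t**3 + 17t**2 + 23t + 12 = (t - 2)(t**3 + 9t**2 + 24t + 16) + (11t**2 + 55t + 44)
  t**3 + 9t**2 + 24t + 16 = ((1/11)t + 4/11)(11t**2 + 55t + 44) + (0)
Last nonzero remainder: 11t**2 + 55t + 44. Dividing through by 11 gives the monic gcd t**2 + 5t + 4.
Cancel t**2 + 5t + 4 from numerator and denominator to get the reduced form.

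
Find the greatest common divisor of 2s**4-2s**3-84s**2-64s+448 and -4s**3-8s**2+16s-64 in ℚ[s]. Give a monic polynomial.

s+4

Repeated division with remainder:
  2s**4-2s**3-84s**2-64s+448 = (-(1/2)s+3/2)(-4s**3-8s**2+16s-64) + (-64s**2-120s+544)
  -4s**3-8s**2+16s-64 = ((1/16)s+1/128)(-64s**2-120s+544) + (-(273/16)s-273/4)
  -64s**2-120s+544 = ((1024/273)s-2176/273)(-(273/16)s-273/4) + (0)
Last nonzero remainder: -(273/16)s-273/4. Dividing through by -273/16 gives the monic gcd s+4.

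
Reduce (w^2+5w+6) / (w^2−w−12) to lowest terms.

(w+2)/(w−4)

Apply the Euclidean algorithm:
  w^2+5w+6 = (w^2−w−12) + (6w+18)
  w^2−w−12 = ((1/6)w−2/3)(6w+18) + (0)
Last nonzero remainder: 6w+18. Dividing through by 6 gives the monic gcd w+3.
Cancel w+3 from numerator and denominator to get the reduced form.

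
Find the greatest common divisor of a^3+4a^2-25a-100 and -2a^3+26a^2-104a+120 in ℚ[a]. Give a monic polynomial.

By polynomial division,
  a^3+4a^2-25a-100 = (-1/2)(-2a^3+26a^2-104a+120) + (17a^2-77a-40)
  -2a^3+26a^2-104a+120 = (-(2/17)a+288/289)(17a^2-77a-40) + (-(9240/289)a+46200/289)
  17a^2-77a-40 = (-(4913/9240)a-289/1155)(-(9240/289)a+46200/289) + (0)
Last nonzero remainder: -(9240/289)a+46200/289. Dividing through by -9240/289 gives the monic gcd a-5.

a-5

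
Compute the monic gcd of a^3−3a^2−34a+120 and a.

Repeated division with remainder:
  a^3−3a^2−34a+120 = (a^2−3a−34)(a) + (120)
  a = ((1/120)a)(120) + (0)
The last nonzero remainder is the constant 120, so the polynomials are coprime and gcd = 1.

1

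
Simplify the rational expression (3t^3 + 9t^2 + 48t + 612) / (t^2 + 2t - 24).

(3t^2 - 9t + 102)/(t - 4)

Euclidean algorithm in ℚ[t]:
  3t^3 + 9t^2 + 48t + 612 = (3t + 3)(t^2 + 2t - 24) + (114t + 684)
  t^2 + 2t - 24 = ((1/114)t - 2/57)(114t + 684) + (0)
Last nonzero remainder: 114t + 684. Dividing through by 114 gives the monic gcd t + 6.
Cancel t + 6 from numerator and denominator to get the reduced form.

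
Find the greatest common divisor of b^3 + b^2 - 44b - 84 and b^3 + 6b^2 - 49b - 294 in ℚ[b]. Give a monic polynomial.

By polynomial division,
  b^3 + b^2 - 44b - 84 = (b^3 + 6b^2 - 49b - 294) + (-5b^2 + 5b + 210)
  b^3 + 6b^2 - 49b - 294 = (-(1/5)b - 7/5)(-5b^2 + 5b + 210) + (0)
Last nonzero remainder: -5b^2 + 5b + 210. Dividing through by -5 gives the monic gcd b^2 - b - 42.

b^2 - b - 42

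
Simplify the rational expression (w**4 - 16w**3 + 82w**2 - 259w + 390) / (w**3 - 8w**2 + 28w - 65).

(w**2 - 13w + 30)/(w - 5)

Apply the Euclidean algorithm:
  w**4 - 16w**3 + 82w**2 - 259w + 390 = (w - 8)(w**3 - 8w**2 + 28w - 65) + (-10w**2 + 30w - 130)
  w**3 - 8w**2 + 28w - 65 = (-(1/10)w + 1/2)(-10w**2 + 30w - 130) + (0)
Last nonzero remainder: -10w**2 + 30w - 130. Dividing through by -10 gives the monic gcd w**2 - 3w + 13.
Cancel w**2 - 3w + 13 from numerator and denominator to get the reduced form.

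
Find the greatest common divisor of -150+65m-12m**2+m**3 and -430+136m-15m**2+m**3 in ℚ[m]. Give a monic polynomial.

Apply the Euclidean algorithm:
  m**3-12m**2+65m-150 = (m**3-15m**2+136m-430) + (3m**2-71m+280)
  m**3-15m**2+136m-430 = ((1/3)m+26/9)(3m**2-71m+280) + ((2230/9)m-11150/9)
  3m**2-71m+280 = ((27/2230)m-252/1115)((2230/9)m-11150/9) + (0)
Last nonzero remainder: (2230/9)m-11150/9. Dividing through by 2230/9 gives the monic gcd m-5.

-5+m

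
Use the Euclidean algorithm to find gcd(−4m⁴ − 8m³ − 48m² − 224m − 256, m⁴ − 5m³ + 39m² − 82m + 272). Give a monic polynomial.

Apply the Euclidean algorithm:
  −4m⁴ − 8m³ − 48m² − 224m − 256 = (−4)(m⁴ − 5m³ + 39m² − 82m + 272) + (−28m³ + 108m² − 552m + 832)
  m⁴ − 5m³ + 39m² − 82m + 272 = (−(1/28)m + 2/49)(−28m³ + 108m² − 552m + 832) + ((729/49)m² − (1458/49)m + 11664/49)
  −28m³ + 108m² − 552m + 832 = (−(1372/729)m + 2548/729)((729/49)m² − (1458/49)m + 11664/49) + (0)
Last nonzero remainder: (729/49)m² − (1458/49)m + 11664/49. Dividing through by 729/49 gives the monic gcd m² − 2m + 16.

m² − 2m + 16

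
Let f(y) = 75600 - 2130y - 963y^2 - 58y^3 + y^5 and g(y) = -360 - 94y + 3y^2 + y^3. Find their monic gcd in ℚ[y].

Repeated division with remainder:
  y^5 - 58y^3 - 963y^2 - 2130y + 75600 = (y^2 - 3y + 45)(y^3 + 3y^2 - 94y - 360) + (-1020y^2 + 1020y + 91800)
  y^3 + 3y^2 - 94y - 360 = (-(1/1020)y - 1/255)(-1020y^2 + 1020y + 91800) + (0)
Last nonzero remainder: -1020y^2 + 1020y + 91800. Dividing through by -1020 gives the monic gcd y^2 - y - 90.

-90 - y + y^2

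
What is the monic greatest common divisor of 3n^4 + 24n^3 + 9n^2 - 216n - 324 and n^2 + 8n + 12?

n^2 + 8n + 12

Repeated division with remainder:
  3n^4 + 24n^3 + 9n^2 - 216n - 324 = (3n^2 - 27)(n^2 + 8n + 12) + (0)
The last nonzero remainder n^2 + 8n + 12 is already monic.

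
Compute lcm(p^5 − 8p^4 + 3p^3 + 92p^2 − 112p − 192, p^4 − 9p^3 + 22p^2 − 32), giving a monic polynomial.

p^6 − 10p^5 + 19p^4 + 86p^3 − 296p^2 + 32p + 384

Euclidean algorithm in ℚ[p]:
  p^5 − 8p^4 + 3p^3 + 92p^2 − 112p − 192 = (p + 1)(p^4 − 9p^3 + 22p^2 − 32) + (−10p^3 + 70p^2 − 80p − 160)
  p^4 − 9p^3 + 22p^2 − 32 = (−(1/10)p + 1/5)(−10p^3 + 70p^2 − 80p − 160) + (0)
Last nonzero remainder: −10p^3 + 70p^2 − 80p − 160. Dividing through by −10 gives the monic gcd p^3 − 7p^2 + 8p + 16.
Then lcm(f, g) = f·g / gcd(f, g); expanding and making the result monic gives the answer.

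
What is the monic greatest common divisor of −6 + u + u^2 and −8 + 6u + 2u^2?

By polynomial division,
  u^2 + u − 6 = (1/2)(2u^2 + 6u − 8) + (−2u − 2)
  2u^2 + 6u − 8 = (−u − 2)(−2u − 2) + (−12)
  −2u − 2 = ((1/6)u + 1/6)(−12) + (0)
The last nonzero remainder is the constant −12, so the polynomials are coprime and gcd = 1.

1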